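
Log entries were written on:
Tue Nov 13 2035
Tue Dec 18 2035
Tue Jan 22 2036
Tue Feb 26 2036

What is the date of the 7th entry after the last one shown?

Tue Oct 28 2036

The spacing is 35, 35, 35 days — always 35 days.
Tue Feb 26 2036 + 35 days = Tue Apr 1 2036.
Tue Apr 1 2036 + 35 days = Tue May 6 2036.
Tue May 6 2036 + 35 days = Tue Jun 10 2036.
Tue Jun 10 2036 + 35 days = Tue Jul 15 2036.
Tue Jul 15 2036 + 35 days = Tue Aug 19 2036.
Tue Aug 19 2036 + 35 days = Tue Sep 23 2036.
Tue Sep 23 2036 + 35 days = Tue Oct 28 2036.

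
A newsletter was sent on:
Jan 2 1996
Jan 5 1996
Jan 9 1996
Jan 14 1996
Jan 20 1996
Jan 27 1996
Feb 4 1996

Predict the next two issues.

Feb 13 1996, Feb 23 1996

Intervals are 3, 4, 5, 6, 7, 8 days — an arithmetic progression with common difference 1.
Next gap: 9 days. Feb 4 1996 + 9 days = Feb 13 1996.
Next gap: 10 days. Feb 13 1996 + 10 days = Feb 23 1996.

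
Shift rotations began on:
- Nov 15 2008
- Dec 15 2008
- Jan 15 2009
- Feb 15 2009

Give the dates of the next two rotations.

Each date is the 15th; the gaps (30, 31, 31) track the month lengths.
The rule is the 15th of each month.
Next: March 2009 → Mar 15 2009.
April 2009: Apr 15 2009.

Mar 15 2009, Apr 15 2009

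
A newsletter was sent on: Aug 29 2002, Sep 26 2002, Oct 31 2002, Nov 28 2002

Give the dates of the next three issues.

These are Thursdays with 28, 35, 28-day gaps.
Each is the final Thursday of its month — Aug 29 2002 is past the 28th, so '4th Thursday' doesn't fit.
December 2002 ends with Thursday Dec 26 2002.
Last Thursday of January 2003: Jan 30 2003.
February 2003 ends with Thursday Feb 27 2003.

Dec 26 2002, Jan 30 2003, Feb 27 2003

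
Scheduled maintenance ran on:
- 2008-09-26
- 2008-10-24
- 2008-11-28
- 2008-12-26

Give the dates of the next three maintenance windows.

Gaps: 28, 35, 28 days — a mix of 28 and 35. Every date is a Friday.
Each is the 4th Friday of its month.
4th Friday of January 2009: 2009-01-23.
4th Friday of February 2009: 2009-02-27.
4th Friday of March 2009: 2009-03-27.

2009-01-23, 2009-02-27, 2009-03-27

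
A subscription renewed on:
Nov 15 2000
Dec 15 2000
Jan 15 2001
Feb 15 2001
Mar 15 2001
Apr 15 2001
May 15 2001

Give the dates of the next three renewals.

Jun 15 2001, Jul 15 2001, Aug 15 2001

Gaps: 30, 31, 31, 28, 31, 30 days — not constant. Every event is on the 15th of the month.
Pattern: the 15th of each month.
Next: June 2001 → Jun 15 2001.
July 2001: Jul 15 2001.
August 2001: Aug 15 2001.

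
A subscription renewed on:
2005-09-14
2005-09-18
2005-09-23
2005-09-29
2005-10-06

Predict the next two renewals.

The spacing grows by 1 each time: 4, 5, 6, 7 days.
Next gap: 8 days. 2005-10-06 + 8 days = 2005-10-14.
Next gap: 9 days. 2005-10-14 + 9 days = 2005-10-23.

2005-10-14, 2005-10-23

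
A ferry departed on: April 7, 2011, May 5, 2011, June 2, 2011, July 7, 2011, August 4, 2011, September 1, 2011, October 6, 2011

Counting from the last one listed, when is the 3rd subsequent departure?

These are Thursdays at 28- or 35-day spacing (28, 28, 35, 28, 28, 35).
The pattern: 1st Thursday of the month.
November 2011 — 1st Thursday is November 3, 2011.
1st Thursday of December 2011: December 1, 2011.
January 2012 — 1st Thursday is January 5, 2012.

January 5, 2012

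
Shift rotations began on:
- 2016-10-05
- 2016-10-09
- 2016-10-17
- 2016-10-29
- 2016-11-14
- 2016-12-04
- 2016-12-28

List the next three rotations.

Gaps: 4, 8, 12, 16, 20, 24 days — each gap is 4 larger than the previous one.
Next gap: 28 days. 2016-12-28 + 28 days = 2017-01-25.
Next gap: 32 days. 2017-01-25 + 32 days = 2017-02-26.
Next gap: 36 days. 2017-02-26 + 36 days = 2017-04-03.

2017-01-25, 2017-02-26, 2017-04-03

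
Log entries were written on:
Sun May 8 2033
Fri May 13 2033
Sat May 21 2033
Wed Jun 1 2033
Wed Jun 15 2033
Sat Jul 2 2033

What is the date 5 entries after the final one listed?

Gaps: 5, 8, 11, 14, 17 days — each gap is 3 larger than the previous one.
Next gap: 20 days. Sat Jul 2 2033 + 20 days = Fri Jul 22 2033.
Next gap: 23 days. Fri Jul 22 2033 + 23 days = Sun Aug 14 2033.
Next gap: 26 days. Sun Aug 14 2033 + 26 days = Fri Sep 9 2033.
Next gap: 29 days. Fri Sep 9 2033 + 29 days = Sat Oct 8 2033.
Next gap: 32 days. Sat Oct 8 2033 + 32 days = Wed Nov 9 2033.

Wed Nov 9 2033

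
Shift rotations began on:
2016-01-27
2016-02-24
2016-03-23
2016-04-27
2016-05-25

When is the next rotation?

2016-06-22

These are Wednesdays at 28- or 35-day spacing (28, 28, 35, 28).
The pattern: 4th Wednesday of the month.
4th Wednesday of June 2016: 2016-06-22.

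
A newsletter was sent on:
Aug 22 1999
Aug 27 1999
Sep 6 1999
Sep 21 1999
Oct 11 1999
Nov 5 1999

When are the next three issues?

Dec 5 1999, Jan 9 2000, Feb 18 2000

Intervals are 5, 10, 15, 20, 25 days — an arithmetic progression with common difference 5.
Next gap: 30 days. Nov 5 1999 + 30 days = Dec 5 1999.
Next gap: 35 days. Dec 5 1999 + 35 days = Jan 9 2000.
Next gap: 40 days. Jan 9 2000 + 40 days = Feb 18 2000.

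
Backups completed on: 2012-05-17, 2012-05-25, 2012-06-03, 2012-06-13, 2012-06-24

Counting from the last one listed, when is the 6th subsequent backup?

Gaps: 8, 9, 10, 11 days — each gap is 1 larger than the previous one.
Next gap: 12 days. 2012-06-24 + 12 days = 2012-07-06.
Next gap: 13 days. 2012-07-06 + 13 days = 2012-07-19.
Next gap: 14 days. 2012-07-19 + 14 days = 2012-08-02.
Next gap: 15 days. 2012-08-02 + 15 days = 2012-08-17.
Next gap: 16 days. 2012-08-17 + 16 days = 2012-09-02.
Next gap: 17 days. 2012-09-02 + 17 days = 2012-09-19.

2012-09-19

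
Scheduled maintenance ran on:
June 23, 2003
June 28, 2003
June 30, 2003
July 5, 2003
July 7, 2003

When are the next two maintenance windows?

July 12, 2003; July 14, 2003

Every event lands on a Monday or Saturday (gaps cycle 5, 2, 5, 2).
So the schedule is: every Monday and Saturday.
Next Saturday: July 12, 2003.
The following Monday is July 14, 2003.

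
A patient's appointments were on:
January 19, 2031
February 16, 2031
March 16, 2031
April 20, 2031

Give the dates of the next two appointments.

All dates are Sundays, 28, 28, 35 days apart.
Specifically, the 3rd Sunday of each month.
May 2031 — 3rd Sunday is May 18, 2031.
June 2031 — 3rd Sunday is June 15, 2031.

May 18, 2031; June 15, 2031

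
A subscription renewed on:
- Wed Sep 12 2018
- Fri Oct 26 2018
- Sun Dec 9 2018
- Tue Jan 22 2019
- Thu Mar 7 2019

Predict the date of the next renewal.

The spacing is 44, 44, 44, 44 days — always 44 days.
Thu Mar 7 2019 + 44 days = Sat Apr 20 2019.

Sat Apr 20 2019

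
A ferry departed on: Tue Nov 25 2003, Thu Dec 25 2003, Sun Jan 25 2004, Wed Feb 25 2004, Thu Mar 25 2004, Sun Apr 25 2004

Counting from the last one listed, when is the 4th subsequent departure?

Wed Aug 25 2004

The day-of-month is always 25 (30, 31, 31, 29, 31 days between events).
So this recurs on the 25th of each month.
Next: May 2004 → Tue May 25 2004.
Next: June 2004 → Fri Jun 25 2004.
Next: July 2004 → Sun Jul 25 2004.
August 2004: Wed Aug 25 2004.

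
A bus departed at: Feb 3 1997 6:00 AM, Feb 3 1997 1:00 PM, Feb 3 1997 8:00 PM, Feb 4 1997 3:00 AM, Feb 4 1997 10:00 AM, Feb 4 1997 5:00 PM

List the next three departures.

Gaps: 7, 7, 7, 7, 7 hours — each event is 7 hours after the previous one.
Feb 4 1997 5:00 PM + 7 h = Feb 5 1997 12:00 AM.
Feb 5 1997 12:00 AM + 7 h = Feb 5 1997 7:00 AM.
Feb 5 1997 7:00 AM + 7 h = Feb 5 1997 2:00 PM.

Feb 5 1997 12:00 AM, Feb 5 1997 7:00 AM, Feb 5 1997 2:00 PM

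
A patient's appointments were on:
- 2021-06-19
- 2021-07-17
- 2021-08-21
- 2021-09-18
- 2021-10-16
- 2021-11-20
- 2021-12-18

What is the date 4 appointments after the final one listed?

2022-04-16

These are Saturdays at 28- or 35-day spacing (28, 35, 28, 28, 35, 28).
The pattern: 3rd Saturday of the month.
January 2022 — 3rd Saturday is 2022-01-15.
3rd Saturday of February 2022: 2022-02-19.
3rd Saturday of March 2022: 2022-03-19.
April 2022 — 3rd Saturday is 2022-04-16.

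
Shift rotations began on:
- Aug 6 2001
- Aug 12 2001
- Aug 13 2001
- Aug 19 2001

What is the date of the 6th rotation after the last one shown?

Every event lands on a Monday or Sunday (gaps cycle 6, 1, 6).
So the schedule is: every Monday and Sunday.
Next Monday: Aug 20 2001.
Next Sunday: Aug 26 2001.
The following Monday is Aug 27 2001.
Next Sunday: Sep 2 2001.
Next Monday: Sep 3 2001.
The following Sunday is Sep 9 2001.

Sep 9 2001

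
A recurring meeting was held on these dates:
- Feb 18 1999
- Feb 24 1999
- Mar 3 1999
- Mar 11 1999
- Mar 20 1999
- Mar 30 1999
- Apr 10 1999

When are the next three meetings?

Gaps: 6, 7, 8, 9, 10, 11 days — each gap is 1 larger than the previous one.
Next gap: 12 days. Apr 10 1999 + 12 days = Apr 22 1999.
Next gap: 13 days. Apr 22 1999 + 13 days = May 5 1999.
Next gap: 14 days. May 5 1999 + 14 days = May 19 1999.

Apr 22 1999, May 5 1999, May 19 1999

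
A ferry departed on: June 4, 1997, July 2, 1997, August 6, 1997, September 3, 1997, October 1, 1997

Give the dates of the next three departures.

Gaps: 28, 35, 28, 28 days — a mix of 28 and 35. Every date is a Wednesday.
Each is the 1st Wednesday of its month.
1st Wednesday of November 1997: November 5, 1997.
December 1997 — 1st Wednesday is December 3, 1997.
January 1998 — 1st Wednesday is January 7, 1998.

November 5, 1997; December 3, 1997; January 7, 1998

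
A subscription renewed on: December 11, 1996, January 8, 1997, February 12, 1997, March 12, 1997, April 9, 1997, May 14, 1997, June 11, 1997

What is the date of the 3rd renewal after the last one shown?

September 10, 1997

All dates are Wednesdays, 28, 35, 28, 28, 35, 28 days apart.
Specifically, the 2nd Wednesday of each month.
2nd Wednesday of July 1997: July 9, 1997.
August 1997 — 2nd Wednesday is August 13, 1997.
2nd Wednesday of September 1997: September 10, 1997.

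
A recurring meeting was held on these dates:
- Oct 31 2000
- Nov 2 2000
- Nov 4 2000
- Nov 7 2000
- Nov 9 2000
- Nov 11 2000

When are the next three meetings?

Nov 14 2000, Nov 16 2000, Nov 18 2000

The gap pattern 2, 2, 3, 2, 2 repeats every 3 events.
These are the Tuesdays, Thursdays and Saturdays of each week.
Next Tuesday: Nov 14 2000.
Next Thursday: Nov 16 2000.
Next Saturday: Nov 18 2000.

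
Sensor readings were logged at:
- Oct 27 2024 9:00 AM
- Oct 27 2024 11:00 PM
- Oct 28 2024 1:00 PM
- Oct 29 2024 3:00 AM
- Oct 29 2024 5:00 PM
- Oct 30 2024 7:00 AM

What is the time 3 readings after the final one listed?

Nov 1 2024 1:00 AM

The interval is a steady 14 hours (14, 14, 14, 14, 14).
Oct 30 2024 7:00 AM + 14 h = Oct 30 2024 9:00 PM.
Oct 30 2024 9:00 PM + 14 h = Oct 31 2024 11:00 AM.
Oct 31 2024 11:00 AM + 14 h = Nov 1 2024 1:00 AM.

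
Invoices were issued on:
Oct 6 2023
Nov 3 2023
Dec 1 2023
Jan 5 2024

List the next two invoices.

All dates are Fridays, 28, 28, 35 days apart.
Specifically, the 1st Friday of each month.
1st Friday of February 2024: Feb 2 2024.
1st Friday of March 2024: Mar 1 2024.

Feb 2 2024, Mar 1 2024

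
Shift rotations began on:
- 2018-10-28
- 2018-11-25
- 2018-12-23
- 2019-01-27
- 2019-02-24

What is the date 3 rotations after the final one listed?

These are Sundays at 28- or 35-day spacing (28, 28, 35, 28).
The pattern: 4th Sunday of the month.
4th Sunday of March 2019: 2019-03-24.
4th Sunday of April 2019: 2019-04-28.
4th Sunday of May 2019: 2019-05-26.

2019-05-26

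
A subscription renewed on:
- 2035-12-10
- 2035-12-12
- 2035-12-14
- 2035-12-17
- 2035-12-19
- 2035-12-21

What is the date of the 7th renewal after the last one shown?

Gaps: 2, 2, 3, 2, 2 days — not constant, but cyclic with period 3.
The events fall on every Monday, Wednesday and Friday.
The following Monday is 2035-12-24.
Next Wednesday: 2035-12-26.
Next Friday: 2035-12-28.
The following Monday is 2035-12-31.
Next Wednesday: 2036-01-02.
The following Friday is 2036-01-04.
Next Monday: 2036-01-07.

2036-01-07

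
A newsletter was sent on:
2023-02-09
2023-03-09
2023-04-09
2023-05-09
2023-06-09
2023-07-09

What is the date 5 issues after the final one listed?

2023-12-09

Each date is the 9th; the gaps (28, 31, 30, 31, 30) track the month lengths.
The rule is the 9th of each month.
August 2023: 2023-08-09.
September 2023: 2023-09-09.
Next: October 2023 → 2023-10-09.
November 2023: 2023-11-09.
Next: December 2023 → 2023-12-09.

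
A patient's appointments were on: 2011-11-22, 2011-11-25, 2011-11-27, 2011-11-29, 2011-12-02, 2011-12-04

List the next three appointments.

Every event lands on a Tuesday or Friday or Sunday (gaps cycle 3, 2, 2, 3, 2).
So the schedule is: every Tuesday, Friday and Sunday.
Next Tuesday: 2011-12-06.
The following Friday is 2011-12-09.
The following Sunday is 2011-12-11.

2011-12-06, 2011-12-09, 2011-12-11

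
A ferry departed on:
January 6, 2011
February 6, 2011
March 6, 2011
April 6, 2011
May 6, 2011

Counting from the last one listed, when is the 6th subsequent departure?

Gaps: 31, 28, 31, 30 days — not constant. Every event is on the 6th of the month.
Pattern: the 6th of each month.
June 2011: June 6, 2011.
Next: July 2011 → July 6, 2011.
August 2011: August 6, 2011.
September 2011: September 6, 2011.
Next: October 2011 → October 6, 2011.
Next: November 2011 → November 6, 2011.

November 6, 2011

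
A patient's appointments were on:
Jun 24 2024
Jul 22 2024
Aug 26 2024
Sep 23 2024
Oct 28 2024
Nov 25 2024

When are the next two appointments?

Dec 23 2024, Jan 27 2025

All dates are Mondays, 28, 35, 28, 35, 28 days apart.
Specifically, the 4th Monday of each month.
4th Monday of December 2024: Dec 23 2024.
January 2025 — 4th Monday is Jan 27 2025.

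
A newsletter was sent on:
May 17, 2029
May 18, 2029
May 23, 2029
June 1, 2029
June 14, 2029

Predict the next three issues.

July 1, 2029; July 22, 2029; August 16, 2029

Gaps: 1, 5, 9, 13 days — each gap is 4 larger than the previous one.
Next gap: 17 days. June 14, 2029 + 17 days = July 1, 2029.
Next gap: 21 days. July 1, 2029 + 21 days = July 22, 2029.
Next gap: 25 days. July 22, 2029 + 25 days = August 16, 2029.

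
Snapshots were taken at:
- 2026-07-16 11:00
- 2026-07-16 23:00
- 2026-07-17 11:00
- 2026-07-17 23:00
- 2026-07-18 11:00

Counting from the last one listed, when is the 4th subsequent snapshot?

The interval is a steady 12 hours (12, 12, 12, 12).
2026-07-18 11:00 + 12 h = 2026-07-18 23:00.
2026-07-18 23:00 + 12 h = 2026-07-19 11:00.
2026-07-19 11:00 + 12 h = 2026-07-19 23:00.
2026-07-19 23:00 + 12 h = 2026-07-20 11:00.

2026-07-20 11:00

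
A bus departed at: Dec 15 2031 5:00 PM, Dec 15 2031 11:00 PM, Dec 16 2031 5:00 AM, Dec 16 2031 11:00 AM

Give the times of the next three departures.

Dec 16 2031 5:00 PM, Dec 16 2031 11:00 PM, Dec 17 2031 5:00 AM

The interval is a steady 6 hours (6, 6, 6).
Dec 16 2031 11:00 AM + 6 h = Dec 16 2031 5:00 PM.
Dec 16 2031 5:00 PM + 6 h = Dec 16 2031 11:00 PM.
Dec 16 2031 11:00 PM + 6 h = Dec 17 2031 5:00 AM.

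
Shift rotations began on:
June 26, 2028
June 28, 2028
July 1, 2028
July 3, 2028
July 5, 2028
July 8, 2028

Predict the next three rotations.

Every event lands on a Monday or Wednesday or Saturday (gaps cycle 2, 3, 2, 2, 3).
So the schedule is: every Monday, Wednesday and Saturday.
Next Monday: July 10, 2028.
The following Wednesday is July 12, 2028.
Next Saturday: July 15, 2028.

July 10, 2028; July 12, 2028; July 15, 2028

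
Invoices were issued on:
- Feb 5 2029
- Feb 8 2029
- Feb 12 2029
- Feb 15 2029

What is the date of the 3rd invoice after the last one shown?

Gaps: 3, 4, 3 days — not constant, but cyclic with period 2.
The events fall on every Monday and Thursday.
Next Monday: Feb 19 2029.
The following Thursday is Feb 22 2029.
Next Monday: Feb 26 2029.

Feb 26 2029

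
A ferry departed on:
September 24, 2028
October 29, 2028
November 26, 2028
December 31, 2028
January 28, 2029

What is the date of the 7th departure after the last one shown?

All Sundays; the gaps (35, 28, 35, 28) vary with month length.
This is the last Sunday of each month.
February 2029 ends with Sunday February 25, 2029.
Last Sunday of March 2029: March 25, 2029.
April 2029 ends with Sunday April 29, 2029.
May 2029 ends with Sunday May 27, 2029.
Last Sunday of June 2029: June 24, 2029.
July 2029 ends with Sunday July 29, 2029.
Last Sunday of August 2029: August 26, 2029.

August 26, 2029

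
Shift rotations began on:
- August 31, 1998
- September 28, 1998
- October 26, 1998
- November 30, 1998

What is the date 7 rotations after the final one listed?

These are Mondays with 28, 28, 35-day gaps.
Each is the final Monday of its month — August 31, 1998 is past the 28th, so '4th Monday' doesn't fit.
December 1998 ends with Monday December 28, 1998.
January 1999 ends with Monday January 25, 1999.
Last Monday of February 1999: February 22, 1999.
March 1999 ends with Monday March 29, 1999.
April 1999 ends with Monday April 26, 1999.
Last Monday of May 1999: May 31, 1999.
Last Monday of June 1999: June 28, 1999.

June 28, 1999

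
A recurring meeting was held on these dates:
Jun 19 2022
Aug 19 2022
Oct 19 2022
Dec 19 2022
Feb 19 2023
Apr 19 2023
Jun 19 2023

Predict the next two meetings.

Aug 19 2023, Oct 19 2023

Each date is the 19th; the gaps (61, 61, 61, 62, 59, 61) track the month lengths.
The rule is the 19th of every 2 months.
August 2023: Aug 19 2023.
Next: October 2023 → Oct 19 2023.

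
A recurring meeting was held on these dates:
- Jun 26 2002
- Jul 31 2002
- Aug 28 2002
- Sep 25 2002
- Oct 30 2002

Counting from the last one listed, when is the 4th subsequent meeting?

Feb 26 2003

These are Wednesdays with 35, 28, 28, 35-day gaps.
Each is the final Wednesday of its month — Jul 31 2002 is past the 28th, so '4th Wednesday' doesn't fit.
Last Wednesday of November 2002: Nov 27 2002.
December 2002 ends with Wednesday Dec 25 2002.
Last Wednesday of January 2003: Jan 29 2003.
Last Wednesday of February 2003: Feb 26 2003.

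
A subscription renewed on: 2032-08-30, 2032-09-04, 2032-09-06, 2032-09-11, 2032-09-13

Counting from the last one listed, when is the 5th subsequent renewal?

2032-10-02

Gaps: 5, 2, 5, 2 days — not constant, but cyclic with period 2.
The events fall on every Monday and Saturday.
Next Saturday: 2032-09-18.
Next Monday: 2032-09-20.
Next Saturday: 2032-09-25.
The following Monday is 2032-09-27.
The following Saturday is 2032-10-02.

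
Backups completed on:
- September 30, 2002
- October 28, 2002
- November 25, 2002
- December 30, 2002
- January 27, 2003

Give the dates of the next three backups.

February 24, 2003; March 31, 2003; April 28, 2003

Every date is a Monday; gaps 28, 28, 35, 28 days.
Each is the last Monday of its month (at least one falls on the 29th or later, ruling out '4th Monday').
February 2003 ends with Monday February 24, 2003.
March 2003 ends with Monday March 31, 2003.
Last Monday of April 2003: April 28, 2003.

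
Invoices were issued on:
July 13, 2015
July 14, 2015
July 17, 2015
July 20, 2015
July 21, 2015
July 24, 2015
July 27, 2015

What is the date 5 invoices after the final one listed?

August 7, 2015

Gaps: 1, 3, 3, 1, 3, 3 days — not constant, but cyclic with period 3.
The events fall on every Monday, Tuesday and Friday.
The following Tuesday is July 28, 2015.
The following Friday is July 31, 2015.
Next Monday: August 3, 2015.
Next Tuesday: August 4, 2015.
The following Friday is August 7, 2015.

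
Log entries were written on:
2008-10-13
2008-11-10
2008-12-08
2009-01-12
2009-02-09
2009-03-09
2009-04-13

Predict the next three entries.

Gaps: 28, 28, 35, 28, 28, 35 days — a mix of 28 and 35. Every date is a Monday.
Each is the 2nd Monday of its month.
2nd Monday of May 2009: 2009-05-11.
June 2009 — 2nd Monday is 2009-06-08.
2nd Monday of July 2009: 2009-07-13.

2009-05-11, 2009-06-08, 2009-07-13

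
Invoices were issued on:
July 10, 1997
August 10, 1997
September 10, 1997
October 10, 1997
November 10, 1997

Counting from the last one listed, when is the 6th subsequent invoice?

May 10, 1998

Gaps: 31, 31, 30, 31 days — not constant. Every event is on the 10th of the month.
Pattern: the 10th of each month.
Next: December 1997 → December 10, 1997.
Next: January 1998 → January 10, 1998.
Next: February 1998 → February 10, 1998.
March 1998: March 10, 1998.
Next: April 1998 → April 10, 1998.
Next: May 1998 → May 10, 1998.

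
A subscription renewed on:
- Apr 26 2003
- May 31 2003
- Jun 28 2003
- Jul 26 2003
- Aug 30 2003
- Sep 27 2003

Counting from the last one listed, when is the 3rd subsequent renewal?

Every date is a Saturday; gaps 35, 28, 28, 35, 28 days.
Each is the last Saturday of its month (at least one falls on the 29th or later, ruling out '4th Saturday').
October 2003 ends with Saturday Oct 25 2003.
November 2003 ends with Saturday Nov 29 2003.
Last Saturday of December 2003: Dec 27 2003.

Dec 27 2003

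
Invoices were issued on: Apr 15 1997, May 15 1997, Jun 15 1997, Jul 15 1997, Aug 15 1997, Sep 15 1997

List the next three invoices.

The day-of-month is always 15 (30, 31, 30, 31, 31 days between events).
So this recurs on the 15th of each month.
Next: October 1997 → Oct 15 1997.
November 1997: Nov 15 1997.
December 1997: Dec 15 1997.

Oct 15 1997, Nov 15 1997, Dec 15 1997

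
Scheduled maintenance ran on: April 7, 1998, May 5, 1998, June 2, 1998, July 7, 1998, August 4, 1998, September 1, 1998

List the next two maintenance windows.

October 6, 1998; November 3, 1998

Gaps: 28, 28, 35, 28, 28 days — a mix of 28 and 35. Every date is a Tuesday.
Each is the 1st Tuesday of its month.
October 1998 — 1st Tuesday is October 6, 1998.
November 1998 — 1st Tuesday is November 3, 1998.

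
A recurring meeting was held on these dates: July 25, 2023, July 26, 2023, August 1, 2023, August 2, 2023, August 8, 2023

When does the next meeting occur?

Gaps: 1, 6, 1, 6 days — not constant, but cyclic with period 2.
The events fall on every Tuesday and Wednesday.
Next Wednesday: August 9, 2023.

August 9, 2023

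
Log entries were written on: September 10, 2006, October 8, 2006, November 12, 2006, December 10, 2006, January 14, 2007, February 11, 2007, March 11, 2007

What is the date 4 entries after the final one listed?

All dates are Sundays, 28, 35, 28, 35, 28, 28 days apart.
Specifically, the 2nd Sunday of each month.
2nd Sunday of April 2007: April 8, 2007.
2nd Sunday of May 2007: May 13, 2007.
June 2007 — 2nd Sunday is June 10, 2007.
July 2007 — 2nd Sunday is July 8, 2007.

July 8, 2007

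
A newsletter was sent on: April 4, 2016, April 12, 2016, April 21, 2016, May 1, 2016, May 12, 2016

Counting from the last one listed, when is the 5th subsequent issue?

July 21, 2016

The spacing grows by 1 each time: 8, 9, 10, 11 days.
Next gap: 12 days. May 12, 2016 + 12 days = May 24, 2016.
Next gap: 13 days. May 24, 2016 + 13 days = June 6, 2016.
Next gap: 14 days. June 6, 2016 + 14 days = June 20, 2016.
Next gap: 15 days. June 20, 2016 + 15 days = July 5, 2016.
Next gap: 16 days. July 5, 2016 + 16 days = July 21, 2016.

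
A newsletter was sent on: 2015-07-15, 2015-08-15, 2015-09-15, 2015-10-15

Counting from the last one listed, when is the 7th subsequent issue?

2016-05-15

Each date is the 15th; the gaps (31, 31, 30) track the month lengths.
The rule is the 15th of each month.
November 2015: 2015-11-15.
Next: December 2015 → 2015-12-15.
January 2016: 2016-01-15.
Next: February 2016 → 2016-02-15.
Next: March 2016 → 2016-03-15.
Next: April 2016 → 2016-04-15.
Next: May 2016 → 2016-05-15.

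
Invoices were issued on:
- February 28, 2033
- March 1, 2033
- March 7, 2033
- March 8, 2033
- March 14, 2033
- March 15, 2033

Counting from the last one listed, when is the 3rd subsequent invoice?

The gap pattern 1, 6, 1, 6, 1 repeats every 2 events.
These are the Mondays and Tuesdays of each week.
Next Monday: March 21, 2033.
Next Tuesday: March 22, 2033.
The following Monday is March 28, 2033.

March 28, 2033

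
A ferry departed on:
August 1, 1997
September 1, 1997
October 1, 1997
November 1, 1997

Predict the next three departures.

December 1, 1997; January 1, 1998; February 1, 1998

Gaps: 31, 30, 31 days — not constant. Every event is on the 1st of the month.
Pattern: the 1st of each month.
Next: December 1997 → December 1, 1997.
Next: January 1998 → January 1, 1998.
Next: February 1998 → February 1, 1998.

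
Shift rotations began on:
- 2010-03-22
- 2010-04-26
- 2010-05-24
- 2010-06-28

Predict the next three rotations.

2010-07-26, 2010-08-23, 2010-09-27

These are Mondays at 28- or 35-day spacing (35, 28, 35).
The pattern: 4th Monday of the month.
July 2010 — 4th Monday is 2010-07-26.
August 2010 — 4th Monday is 2010-08-23.
September 2010 — 4th Monday is 2010-09-27.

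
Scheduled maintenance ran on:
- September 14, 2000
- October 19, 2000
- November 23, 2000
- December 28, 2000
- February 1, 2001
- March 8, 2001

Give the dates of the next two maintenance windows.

Every event comes 35 days after the last (35, 35, 35, 35, 35).
March 8, 2001 + 35 days = April 12, 2001.
April 12, 2001 + 35 days = May 17, 2001.

April 12, 2001; May 17, 2001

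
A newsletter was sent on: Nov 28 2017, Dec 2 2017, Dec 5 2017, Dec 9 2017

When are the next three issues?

Dec 12 2017, Dec 16 2017, Dec 19 2017

Gaps: 4, 3, 4 days — not constant, but cyclic with period 2.
The events fall on every Tuesday and Saturday.
The following Tuesday is Dec 12 2017.
Next Saturday: Dec 16 2017.
The following Tuesday is Dec 19 2017.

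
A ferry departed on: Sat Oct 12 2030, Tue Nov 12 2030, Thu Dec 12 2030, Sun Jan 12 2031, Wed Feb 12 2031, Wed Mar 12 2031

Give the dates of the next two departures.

Gaps: 31, 30, 31, 31, 28 days — not constant. Every event is on the 12th of the month.
Pattern: the 12th of each month.
April 2031: Sat Apr 12 2031.
May 2031: Mon May 12 2031.

Sat Apr 12 2031, Mon May 12 2031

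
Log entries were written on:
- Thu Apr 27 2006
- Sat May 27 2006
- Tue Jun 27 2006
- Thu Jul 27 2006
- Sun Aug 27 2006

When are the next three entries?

Wed Sep 27 2006, Fri Oct 27 2006, Mon Nov 27 2006

The day-of-month is always 27 (30, 31, 30, 31 days between events).
So this recurs on the 27th of each month.
September 2006: Wed Sep 27 2006.
October 2006: Fri Oct 27 2006.
Next: November 2006 → Mon Nov 27 2006.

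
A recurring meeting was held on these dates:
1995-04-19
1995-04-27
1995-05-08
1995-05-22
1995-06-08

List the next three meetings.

Intervals are 8, 11, 14, 17 days — an arithmetic progression with common difference 3.
Next gap: 20 days. 1995-06-08 + 20 days = 1995-06-28.
Next gap: 23 days. 1995-06-28 + 23 days = 1995-07-21.
Next gap: 26 days. 1995-07-21 + 26 days = 1995-08-16.

1995-06-28, 1995-07-21, 1995-08-16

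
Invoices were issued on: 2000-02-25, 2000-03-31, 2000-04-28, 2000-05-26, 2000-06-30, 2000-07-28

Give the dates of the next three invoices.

2000-08-25, 2000-09-29, 2000-10-27

These are Fridays with 35, 28, 28, 35, 28-day gaps.
Each is the final Friday of its month — 2000-03-31 is past the 28th, so '4th Friday' doesn't fit.
August 2000 ends with Friday 2000-08-25.
Last Friday of September 2000: 2000-09-29.
Last Friday of October 2000: 2000-10-27.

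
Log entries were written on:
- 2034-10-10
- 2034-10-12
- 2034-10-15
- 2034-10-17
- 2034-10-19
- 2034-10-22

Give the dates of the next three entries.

Gaps: 2, 3, 2, 2, 3 days — not constant, but cyclic with period 3.
The events fall on every Tuesday, Thursday and Sunday.
The following Tuesday is 2034-10-24.
Next Thursday: 2034-10-26.
The following Sunday is 2034-10-29.

2034-10-24, 2034-10-26, 2034-10-29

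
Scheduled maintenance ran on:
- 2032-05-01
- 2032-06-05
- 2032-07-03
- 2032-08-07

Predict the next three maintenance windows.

2032-09-04, 2032-10-02, 2032-11-06

All dates are Saturdays, 35, 28, 35 days apart.
Specifically, the 1st Saturday of each month.
1st Saturday of September 2032: 2032-09-04.
October 2032 — 1st Saturday is 2032-10-02.
1st Saturday of November 2032: 2032-11-06.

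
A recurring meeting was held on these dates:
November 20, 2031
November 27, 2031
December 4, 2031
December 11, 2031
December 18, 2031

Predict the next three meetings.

Every event comes 7 days after the last (7, 7, 7, 7).
December 18, 2031 + 7 days = December 25, 2031.
December 25, 2031 + 7 days = January 1, 2032.
January 1, 2032 + 7 days = January 8, 2032.

December 25, 2031; January 1, 2032; January 8, 2032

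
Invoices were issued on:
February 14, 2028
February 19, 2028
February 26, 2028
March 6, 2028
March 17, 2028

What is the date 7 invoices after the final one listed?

Gaps: 5, 7, 9, 11 days — each gap is 2 larger than the previous one.
Next gap: 13 days. March 17, 2028 + 13 days = March 30, 2028.
Next gap: 15 days. March 30, 2028 + 15 days = April 14, 2028.
Next gap: 17 days. April 14, 2028 + 17 days = May 1, 2028.
Next gap: 19 days. May 1, 2028 + 19 days = May 20, 2028.
Next gap: 21 days. May 20, 2028 + 21 days = June 10, 2028.
Next gap: 23 days. June 10, 2028 + 23 days = July 3, 2028.
Next gap: 25 days. July 3, 2028 + 25 days = July 28, 2028.

July 28, 2028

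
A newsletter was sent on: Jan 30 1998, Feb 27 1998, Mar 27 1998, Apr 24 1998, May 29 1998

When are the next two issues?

Jun 26 1998, Jul 31 1998

These are Fridays with 28, 28, 28, 35-day gaps.
Each is the final Friday of its month — Jan 30 1998 is past the 28th, so '4th Friday' doesn't fit.
June 1998 ends with Friday Jun 26 1998.
July 1998 ends with Friday Jul 31 1998.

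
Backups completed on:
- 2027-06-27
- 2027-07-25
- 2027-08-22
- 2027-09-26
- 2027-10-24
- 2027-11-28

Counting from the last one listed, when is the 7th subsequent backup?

Gaps: 28, 28, 35, 28, 35 days — a mix of 28 and 35. Every date is a Sunday.
Each is the 4th Sunday of its month.
December 2027 — 4th Sunday is 2027-12-26.
January 2028 — 4th Sunday is 2028-01-23.
4th Sunday of February 2028: 2028-02-27.
4th Sunday of March 2028: 2028-03-26.
April 2028 — 4th Sunday is 2028-04-23.
4th Sunday of May 2028: 2028-05-28.
June 2028 — 4th Sunday is 2028-06-25.

2028-06-25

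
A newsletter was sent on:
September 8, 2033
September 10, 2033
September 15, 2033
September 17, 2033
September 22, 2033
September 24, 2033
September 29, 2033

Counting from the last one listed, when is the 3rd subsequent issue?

Gaps: 2, 5, 2, 5, 2, 5 days — not constant, but cyclic with period 2.
The events fall on every Thursday and Saturday.
The following Saturday is October 1, 2033.
The following Thursday is October 6, 2033.
The following Saturday is October 8, 2033.

October 8, 2033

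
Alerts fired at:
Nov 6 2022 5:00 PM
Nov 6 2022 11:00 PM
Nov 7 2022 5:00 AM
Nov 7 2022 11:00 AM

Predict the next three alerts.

Nov 7 2022 5:00 PM, Nov 7 2022 11:00 PM, Nov 8 2022 5:00 AM

The interval is a steady 6 hours (6, 6, 6).
Nov 7 2022 11:00 AM + 6 h = Nov 7 2022 5:00 PM.
Nov 7 2022 5:00 PM + 6 h = Nov 7 2022 11:00 PM.
Nov 7 2022 11:00 PM + 6 h = Nov 8 2022 5:00 AM.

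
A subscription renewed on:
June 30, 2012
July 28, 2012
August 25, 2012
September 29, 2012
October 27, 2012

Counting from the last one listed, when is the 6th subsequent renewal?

April 27, 2013

All Saturdays; the gaps (28, 28, 35, 28) vary with month length.
This is the last Saturday of each month.
November 2012 ends with Saturday November 24, 2012.
Last Saturday of December 2012: December 29, 2012.
Last Saturday of January 2013: January 26, 2013.
Last Saturday of February 2013: February 23, 2013.
Last Saturday of March 2013: March 30, 2013.
April 2013 ends with Saturday April 27, 2013.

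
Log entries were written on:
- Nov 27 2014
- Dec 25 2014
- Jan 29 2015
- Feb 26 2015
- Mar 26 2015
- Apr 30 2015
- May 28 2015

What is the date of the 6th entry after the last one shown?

These are Thursdays with 28, 35, 28, 28, 35, 28-day gaps.
Each is the final Thursday of its month — Jan 29 2015 is past the 28th, so '4th Thursday' doesn't fit.
June 2015 ends with Thursday Jun 25 2015.
Last Thursday of July 2015: Jul 30 2015.
August 2015 ends with Thursday Aug 27 2015.
Last Thursday of September 2015: Sep 24 2015.
October 2015 ends with Thursday Oct 29 2015.
November 2015 ends with Thursday Nov 26 2015.

Nov 26 2015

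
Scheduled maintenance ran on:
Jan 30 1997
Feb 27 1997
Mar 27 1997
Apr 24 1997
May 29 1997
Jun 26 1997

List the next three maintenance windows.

Every date is a Thursday; gaps 28, 28, 28, 35, 28 days.
Each is the last Thursday of its month (at least one falls on the 29th or later, ruling out '4th Thursday').
Last Thursday of July 1997: Jul 31 1997.
Last Thursday of August 1997: Aug 28 1997.
Last Thursday of September 1997: Sep 25 1997.

Jul 31 1997, Aug 28 1997, Sep 25 1997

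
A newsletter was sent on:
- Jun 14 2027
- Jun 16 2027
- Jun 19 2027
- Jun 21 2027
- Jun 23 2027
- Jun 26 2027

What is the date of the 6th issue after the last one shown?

Jul 10 2027

The gap pattern 2, 3, 2, 2, 3 repeats every 3 events.
These are the Mondays, Wednesdays and Saturdays of each week.
Next Monday: Jun 28 2027.
Next Wednesday: Jun 30 2027.
Next Saturday: Jul 3 2027.
Next Monday: Jul 5 2027.
Next Wednesday: Jul 7 2027.
The following Saturday is Jul 10 2027.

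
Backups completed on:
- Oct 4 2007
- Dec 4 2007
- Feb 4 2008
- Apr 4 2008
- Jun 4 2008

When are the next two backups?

Each date is the 4th; the gaps (61, 62, 60, 61) track the month lengths.
The rule is the 4th of every 2 months.
August 2008: Aug 4 2008.
October 2008: Oct 4 2008.

Aug 4 2008, Oct 4 2008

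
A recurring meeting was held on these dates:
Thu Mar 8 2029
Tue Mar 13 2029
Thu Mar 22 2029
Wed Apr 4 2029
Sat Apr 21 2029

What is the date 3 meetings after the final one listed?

The spacing grows by 4 each time: 5, 9, 13, 17 days.
Next gap: 21 days. Sat Apr 21 2029 + 21 days = Sat May 12 2029.
Next gap: 25 days. Sat May 12 2029 + 25 days = Wed Jun 6 2029.
Next gap: 29 days. Wed Jun 6 2029 + 29 days = Thu Jul 5 2029.

Thu Jul 5 2029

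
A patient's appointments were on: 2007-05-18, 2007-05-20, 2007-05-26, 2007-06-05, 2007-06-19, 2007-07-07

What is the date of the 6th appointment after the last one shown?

Gaps: 2, 6, 10, 14, 18 days — each gap is 4 larger than the previous one.
Next gap: 22 days. 2007-07-07 + 22 days = 2007-07-29.
Next gap: 26 days. 2007-07-29 + 26 days = 2007-08-24.
Next gap: 30 days. 2007-08-24 + 30 days = 2007-09-23.
Next gap: 34 days. 2007-09-23 + 34 days = 2007-10-27.
Next gap: 38 days. 2007-10-27 + 38 days = 2007-12-04.
Next gap: 42 days. 2007-12-04 + 42 days = 2008-01-15.

2008-01-15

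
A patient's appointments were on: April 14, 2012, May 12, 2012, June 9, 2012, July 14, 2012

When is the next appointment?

August 11, 2012

All dates are Saturdays, 28, 28, 35 days apart.
Specifically, the 2nd Saturday of each month.
2nd Saturday of August 2012: August 11, 2012.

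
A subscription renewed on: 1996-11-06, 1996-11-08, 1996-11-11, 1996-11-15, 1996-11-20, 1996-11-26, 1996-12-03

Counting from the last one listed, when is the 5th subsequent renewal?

1997-01-22

Intervals are 2, 3, 4, 5, 6, 7 days — an arithmetic progression with common difference 1.
Next gap: 8 days. 1996-12-03 + 8 days = 1996-12-11.
Next gap: 9 days. 1996-12-11 + 9 days = 1996-12-20.
Next gap: 10 days. 1996-12-20 + 10 days = 1996-12-30.
Next gap: 11 days. 1996-12-30 + 11 days = 1997-01-10.
Next gap: 12 days. 1997-01-10 + 12 days = 1997-01-22.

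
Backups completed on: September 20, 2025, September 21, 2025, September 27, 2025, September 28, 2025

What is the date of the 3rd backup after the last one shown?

October 11, 2025

Gaps: 1, 6, 1 days — not constant, but cyclic with period 2.
The events fall on every Saturday and Sunday.
The following Saturday is October 4, 2025.
The following Sunday is October 5, 2025.
The following Saturday is October 11, 2025.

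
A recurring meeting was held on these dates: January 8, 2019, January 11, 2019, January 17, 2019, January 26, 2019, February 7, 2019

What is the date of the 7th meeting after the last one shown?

July 25, 2019

The spacing grows by 3 each time: 3, 6, 9, 12 days.
Next gap: 15 days. February 7, 2019 + 15 days = February 22, 2019.
Next gap: 18 days. February 22, 2019 + 18 days = March 12, 2019.
Next gap: 21 days. March 12, 2019 + 21 days = April 2, 2019.
Next gap: 24 days. April 2, 2019 + 24 days = April 26, 2019.
Next gap: 27 days. April 26, 2019 + 27 days = May 23, 2019.
Next gap: 30 days. May 23, 2019 + 30 days = June 22, 2019.
Next gap: 33 days. June 22, 2019 + 33 days = July 25, 2019.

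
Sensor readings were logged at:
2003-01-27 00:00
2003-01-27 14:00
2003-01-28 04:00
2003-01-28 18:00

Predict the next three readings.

2003-01-29 08:00, 2003-01-29 22:00, 2003-01-30 12:00

The interval is a steady 14 hours (14, 14, 14).
2003-01-28 18:00 + 14 h = 2003-01-29 08:00.
2003-01-29 08:00 + 14 h = 2003-01-29 22:00.
2003-01-29 22:00 + 14 h = 2003-01-30 12:00.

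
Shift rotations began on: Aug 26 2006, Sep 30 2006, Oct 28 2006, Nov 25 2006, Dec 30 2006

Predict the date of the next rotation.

Jan 27 2007

These are Saturdays with 35, 28, 28, 35-day gaps.
Each is the final Saturday of its month — Sep 30 2006 is past the 28th, so '4th Saturday' doesn't fit.
Last Saturday of January 2007: Jan 27 2007.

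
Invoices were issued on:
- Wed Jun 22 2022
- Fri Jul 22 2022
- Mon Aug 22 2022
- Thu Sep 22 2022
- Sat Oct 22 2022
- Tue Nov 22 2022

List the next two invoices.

The day-of-month is always 22 (30, 31, 31, 30, 31 days between events).
So this recurs on the 22nd of each month.
December 2022: Thu Dec 22 2022.
January 2023: Sun Jan 22 2023.

Thu Dec 22 2022, Sun Jan 22 2023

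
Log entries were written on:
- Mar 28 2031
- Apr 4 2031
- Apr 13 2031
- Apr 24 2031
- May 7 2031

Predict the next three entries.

Gaps: 7, 9, 11, 13 days — each gap is 2 larger than the previous one.
Next gap: 15 days. May 7 2031 + 15 days = May 22 2031.
Next gap: 17 days. May 22 2031 + 17 days = Jun 8 2031.
Next gap: 19 days. Jun 8 2031 + 19 days = Jun 27 2031.

May 22 2031, Jun 8 2031, Jun 27 2031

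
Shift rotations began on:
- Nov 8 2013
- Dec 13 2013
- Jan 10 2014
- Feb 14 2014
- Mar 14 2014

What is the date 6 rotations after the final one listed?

Sep 12 2014

All dates are Fridays, 35, 28, 35, 28 days apart.
Specifically, the 2nd Friday of each month.
April 2014 — 2nd Friday is Apr 11 2014.
2nd Friday of May 2014: May 9 2014.
June 2014 — 2nd Friday is Jun 13 2014.
2nd Friday of July 2014: Jul 11 2014.
August 2014 — 2nd Friday is Aug 8 2014.
September 2014 — 2nd Friday is Sep 12 2014.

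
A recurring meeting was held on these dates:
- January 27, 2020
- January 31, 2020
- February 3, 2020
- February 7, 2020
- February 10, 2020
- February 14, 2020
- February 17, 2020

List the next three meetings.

February 21, 2020; February 24, 2020; February 28, 2020

Every event lands on a Monday or Friday (gaps cycle 4, 3, 4, 3, 4, 3).
So the schedule is: every Monday and Friday.
The following Friday is February 21, 2020.
Next Monday: February 24, 2020.
Next Friday: February 28, 2020.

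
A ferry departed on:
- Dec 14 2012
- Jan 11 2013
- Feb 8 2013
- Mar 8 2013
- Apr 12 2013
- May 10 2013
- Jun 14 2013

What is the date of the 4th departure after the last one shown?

Oct 11 2013

Gaps: 28, 28, 28, 35, 28, 35 days — a mix of 28 and 35. Every date is a Friday.
Each is the 2nd Friday of its month.
2nd Friday of July 2013: Jul 12 2013.
2nd Friday of August 2013: Aug 9 2013.
September 2013 — 2nd Friday is Sep 13 2013.
2nd Friday of October 2013: Oct 11 2013.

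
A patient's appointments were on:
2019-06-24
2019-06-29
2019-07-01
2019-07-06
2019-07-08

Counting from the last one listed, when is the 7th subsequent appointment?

Every event lands on a Monday or Saturday (gaps cycle 5, 2, 5, 2).
So the schedule is: every Monday and Saturday.
Next Saturday: 2019-07-13.
Next Monday: 2019-07-15.
Next Saturday: 2019-07-20.
Next Monday: 2019-07-22.
Next Saturday: 2019-07-27.
The following Monday is 2019-07-29.
The following Saturday is 2019-08-03.

2019-08-03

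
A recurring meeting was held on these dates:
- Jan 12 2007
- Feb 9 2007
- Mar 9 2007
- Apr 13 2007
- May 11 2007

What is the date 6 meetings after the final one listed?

Nov 9 2007

These are Fridays at 28- or 35-day spacing (28, 28, 35, 28).
The pattern: 2nd Friday of the month.
June 2007 — 2nd Friday is Jun 8 2007.
2nd Friday of July 2007: Jul 13 2007.
August 2007 — 2nd Friday is Aug 10 2007.
September 2007 — 2nd Friday is Sep 14 2007.
October 2007 — 2nd Friday is Oct 12 2007.
November 2007 — 2nd Friday is Nov 9 2007.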